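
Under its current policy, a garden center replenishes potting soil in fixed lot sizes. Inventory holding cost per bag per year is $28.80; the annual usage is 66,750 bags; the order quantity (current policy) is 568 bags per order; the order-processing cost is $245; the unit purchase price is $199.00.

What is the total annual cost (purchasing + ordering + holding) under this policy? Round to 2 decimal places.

Annual ordering cost = (D/Q)·S = (66,750/568) × 245 = $28,791.81
Annual holding cost  = (Q/2)·H = (568/2) × 28.8 = $8,179.20
Purchase cost = D·C = 66,750 × 199 = $13,283,250.00
Total = $28,791.81 + $8,179.20 + $13,283,250.00 = $13,320,221.01

$13,320,221.01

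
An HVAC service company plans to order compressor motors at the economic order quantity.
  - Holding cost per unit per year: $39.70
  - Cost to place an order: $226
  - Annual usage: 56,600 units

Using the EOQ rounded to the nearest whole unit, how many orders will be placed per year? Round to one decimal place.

70.5 orders per year

EOQ = √(2DS/H) = √(2 × 56,600 × 226 / 39.7)
    = √(644,413.10) ≈ 802.75 → Q = 803
N = D/Q = 56,600/803 ≈ 70.486 orders/yr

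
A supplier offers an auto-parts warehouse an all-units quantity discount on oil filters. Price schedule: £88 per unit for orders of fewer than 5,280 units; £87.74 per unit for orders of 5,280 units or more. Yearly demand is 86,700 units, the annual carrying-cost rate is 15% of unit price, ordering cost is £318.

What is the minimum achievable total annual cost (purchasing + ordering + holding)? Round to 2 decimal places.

H₁ = 15%×£88 = £13.2000;  H₂ = 15%×£87.74 = £13.1610
EOQ₁ = √(2×86,700×318/13.2000) = 2,043.86  (< 5,280, feasible at tier 1)
EOQ₂ = √(2×86,700×318/13.1610) = 2,046.89  (< 5,280 → use Q = 5,280 at tier-2 price)
TC(tier 1 (EOQ₁), Q≈2,043.9) = £7,656,578.95
TC(tier 2, Q≈5,280.0) = £7,647,024.74
Minimum at tier 2: £7,647,024.74

£7,647,024.74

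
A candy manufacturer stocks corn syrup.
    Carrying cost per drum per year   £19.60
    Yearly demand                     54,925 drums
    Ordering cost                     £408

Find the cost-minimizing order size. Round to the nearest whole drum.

1,512 drums

Q* = √(2·D·S / H) = √(2·54,925·408 / 19.6) = √2,286,673.5 ≈ 1,512.18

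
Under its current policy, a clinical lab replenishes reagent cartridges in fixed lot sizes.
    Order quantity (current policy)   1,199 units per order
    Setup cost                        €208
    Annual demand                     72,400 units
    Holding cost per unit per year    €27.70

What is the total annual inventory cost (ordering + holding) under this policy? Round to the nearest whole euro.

Ordering: D/Q × S = 72,400/1,199 × €208 = €12,559.80
Holding:  Q/2 × H = 1,199/2 × €27.7 = €16,606.15
Total = €12,559.80 + €16,606.15 = €29,165.95

€29,166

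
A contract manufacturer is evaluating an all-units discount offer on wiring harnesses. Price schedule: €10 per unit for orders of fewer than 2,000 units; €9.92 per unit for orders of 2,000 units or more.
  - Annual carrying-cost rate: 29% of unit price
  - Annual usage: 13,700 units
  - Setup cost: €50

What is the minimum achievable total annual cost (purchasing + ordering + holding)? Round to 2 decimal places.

H₁ = 29%×€10 = €2.9000;  H₂ = 29%×€9.92 = €2.8768
EOQ₁ = √(2×13,700×50/2.9000) = 687.32  (< 2,000, feasible at tier 1)
EOQ₂ = √(2×13,700×50/2.8768) = 690.09  (< 2,000 → use Q = 2,000 at tier-2 price)
TC(tier 1 (EOQ₁), Q≈687.3) = €138,993.24
TC(tier 2, Q≈2,000.0) = €139,123.30
Minimum at tier 1 (EOQ₁): €138,993.24

€138,993.24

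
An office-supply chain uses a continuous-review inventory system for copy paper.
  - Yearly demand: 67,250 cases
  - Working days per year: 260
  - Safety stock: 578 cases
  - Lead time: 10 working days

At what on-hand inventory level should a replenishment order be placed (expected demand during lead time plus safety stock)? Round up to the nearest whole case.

3,165 cases

Daily demand d = 67,250 / 260 = 258.654 cases/day
Demand during lead time = 258.654 × 10 = 2,586.54
Reorder point = 2,586.54 + 578 = 3,164.54 → round up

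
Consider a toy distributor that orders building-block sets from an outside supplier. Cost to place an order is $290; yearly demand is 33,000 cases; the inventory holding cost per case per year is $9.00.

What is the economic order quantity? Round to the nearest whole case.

EOQ = √(2DS/H) = √(2 × 33,000 × 290 / 9)
    = √(2,126,666.67) ≈ 1,458.31

1,458 cases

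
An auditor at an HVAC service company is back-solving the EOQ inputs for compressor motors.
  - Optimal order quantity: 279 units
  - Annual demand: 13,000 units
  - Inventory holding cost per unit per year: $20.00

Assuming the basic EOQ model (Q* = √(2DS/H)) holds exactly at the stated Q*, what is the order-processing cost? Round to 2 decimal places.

Since Q* = (2DS/H)^½, squaring gives Q*²·H = 2DS.
S = Q²H / (2D) = 279² × 20 / (2 × 13,000) = 59.8777

$59.88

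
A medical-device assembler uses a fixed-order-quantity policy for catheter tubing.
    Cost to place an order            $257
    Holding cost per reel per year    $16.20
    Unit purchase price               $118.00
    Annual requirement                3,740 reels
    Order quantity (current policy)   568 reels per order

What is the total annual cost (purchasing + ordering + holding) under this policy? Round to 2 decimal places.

$447,613.02

Orders/yr = 3,740/568 = 6.585; ordering cost = 6.585 × $257 = $1,692.22
Average inventory = 568/2 = 284; holding cost = 284 × $16.2 = $4,600.80
Purchase cost = D·C = 3,740 × 118 = $441,320.00
Total = $1,692.22 + $4,600.80 + $441,320.00 = $447,613.02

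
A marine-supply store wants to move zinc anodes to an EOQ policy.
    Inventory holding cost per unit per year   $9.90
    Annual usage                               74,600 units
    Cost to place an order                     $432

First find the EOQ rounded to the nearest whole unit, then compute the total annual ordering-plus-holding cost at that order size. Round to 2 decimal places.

$25,260.61

Optimal lot size Q* = (2 × 74,600 × $432 / $9.9)^½ ≈ 2,551.58 → Q = 2,552 units
Ordering: D/Q × S = 74,600/2,552 × $432 = $12,628.21
Holding:  Q/2 × H = 2,552/2 × $9.9 = $12,632.40
Total = $12,628.21 + $12,632.40 = $25,260.61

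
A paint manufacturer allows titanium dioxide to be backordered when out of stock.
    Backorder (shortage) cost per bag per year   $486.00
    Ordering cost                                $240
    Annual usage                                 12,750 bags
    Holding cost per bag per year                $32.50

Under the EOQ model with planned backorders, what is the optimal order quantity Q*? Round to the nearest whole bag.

448 bags

Q* = √(2DS/H) · √((H + b)/b)
   = √(2 × 12,750 × 240 / 32.5) · √((32.5 + 486) / 486)
   = 433.944 × 1.0329 ≈ 448.22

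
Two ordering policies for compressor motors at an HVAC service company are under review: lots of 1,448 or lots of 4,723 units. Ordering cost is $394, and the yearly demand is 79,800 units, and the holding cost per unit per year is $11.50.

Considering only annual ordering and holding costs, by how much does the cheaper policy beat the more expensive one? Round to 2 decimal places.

TC(Q) = (D/Q)S + (Q/2)H
TC(1,448) = (79,800/1,448)×394 + (1,448/2)×11.5 = $30,039.54
TC(4,723) = (79,800/4,723)×394 + (4,723/2)×11.5 = $33,814.29
Cheaper: Q = 1,448.  Difference = $3,774.75

$3,774.75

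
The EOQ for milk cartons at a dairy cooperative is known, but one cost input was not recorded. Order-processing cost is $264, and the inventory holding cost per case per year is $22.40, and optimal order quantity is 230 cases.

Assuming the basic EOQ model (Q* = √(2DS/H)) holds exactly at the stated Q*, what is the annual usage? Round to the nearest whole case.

2,244 cases per year

From Q* = √(2DS/H) ⇒ Q*² = 2DS/H.
D = Q²H / (2S) = 230² × 22.4 / (2 × 264) = 2,244.24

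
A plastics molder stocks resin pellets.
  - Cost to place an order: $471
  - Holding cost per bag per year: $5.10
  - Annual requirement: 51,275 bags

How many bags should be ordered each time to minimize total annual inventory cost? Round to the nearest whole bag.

Optimal lot size Q* = (2 × 51,275 × $471 / $5.1)^½ ≈ 3,077.47

3,077 bags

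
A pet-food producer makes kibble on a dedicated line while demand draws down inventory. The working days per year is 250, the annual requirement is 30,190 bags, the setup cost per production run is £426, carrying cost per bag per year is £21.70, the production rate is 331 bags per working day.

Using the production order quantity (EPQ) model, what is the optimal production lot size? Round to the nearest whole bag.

1,366 bags

d = 30,190/250 = 120.7600 bags/day;  effective holding cost H(1 − d/p) = 21.7·(1 − 120.7600/331) = 13.78311
Q* = √(2DS / H_eff) = √(2·30,190·426 / 13.78311) ≈ 1,366.09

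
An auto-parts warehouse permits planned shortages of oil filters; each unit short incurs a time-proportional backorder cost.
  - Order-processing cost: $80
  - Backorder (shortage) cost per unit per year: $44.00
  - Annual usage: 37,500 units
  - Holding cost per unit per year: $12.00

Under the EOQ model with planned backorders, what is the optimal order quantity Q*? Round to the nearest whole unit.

Q* = √(2DS/H) · √((H + b)/b)
   = √(2 × 37,500 × 80 / 12) · √((12 + 44) / 44)
   = 707.107 × 1.1282 ≈ 797.72

798 units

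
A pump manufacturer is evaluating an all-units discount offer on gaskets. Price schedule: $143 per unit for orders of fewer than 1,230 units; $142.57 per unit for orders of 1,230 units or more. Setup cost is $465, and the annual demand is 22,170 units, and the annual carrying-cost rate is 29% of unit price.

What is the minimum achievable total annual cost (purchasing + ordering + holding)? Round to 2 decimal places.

$3,194,585.60

H₁ = 29%×$143 = $41.4700;  H₂ = 29%×$142.57 = $41.3453
EOQ₁ = √(2×22,170×465/41.4700) = 705.11  (< 1,230, feasible at tier 1)
EOQ₂ = √(2×22,170×465/41.3453) = 706.17  (< 1,230 → use Q = 1,230 at tier-2 price)
TC(tier 1 (EOQ₁), Q≈705.1) = $3,199,550.94
TC(tier 2, Q≈1,230.0) = $3,194,585.60
Minimum at tier 2: $3,194,585.60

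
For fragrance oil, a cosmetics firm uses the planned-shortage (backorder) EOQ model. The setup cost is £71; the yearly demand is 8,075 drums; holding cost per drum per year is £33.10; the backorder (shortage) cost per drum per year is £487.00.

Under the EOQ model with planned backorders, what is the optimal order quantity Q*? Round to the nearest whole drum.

192 drums

Basic EOQ = √(2·8,075·71/33.1) = 186.124
Backorder adjustment √((H+b)/b) = √((33.1+487)/487) = 1.0334
Q* = 186.124 × 1.0334 ≈ 192.34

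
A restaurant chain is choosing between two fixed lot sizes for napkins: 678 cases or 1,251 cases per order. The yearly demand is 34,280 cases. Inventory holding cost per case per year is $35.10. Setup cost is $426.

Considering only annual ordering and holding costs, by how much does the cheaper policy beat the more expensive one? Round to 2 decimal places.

$190.67

TC(Q) = (D/Q)S + (Q/2)H
TC(678) = (34,280/678)×426 + (678/2)×35.1 = $33,437.66
TC(1,251) = (34,280/1,251)×426 + (1,251/2)×35.1 = $33,628.34
|ΔTC| = |$33,437.66 − $33,628.34| = $190.67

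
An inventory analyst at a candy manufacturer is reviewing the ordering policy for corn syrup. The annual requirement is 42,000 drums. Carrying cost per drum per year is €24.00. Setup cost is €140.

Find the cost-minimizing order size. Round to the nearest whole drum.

Optimal lot size Q* = (2 × 42,000 × €140 / €24)^½ ≈ 700.00

700 drums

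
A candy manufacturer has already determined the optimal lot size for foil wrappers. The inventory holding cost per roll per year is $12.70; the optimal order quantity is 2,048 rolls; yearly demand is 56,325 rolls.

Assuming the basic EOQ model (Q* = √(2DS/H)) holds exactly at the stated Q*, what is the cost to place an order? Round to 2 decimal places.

From Q* = √(2DS/H) ⇒ Q*² = 2DS/H.
S = Q²H / (2D) = 2,048² × 12.7 / (2 × 56,325) = 472.8598

$472.86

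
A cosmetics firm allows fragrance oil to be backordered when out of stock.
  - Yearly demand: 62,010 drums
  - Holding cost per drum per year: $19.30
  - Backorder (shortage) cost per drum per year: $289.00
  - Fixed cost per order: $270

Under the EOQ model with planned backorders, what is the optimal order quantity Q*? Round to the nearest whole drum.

1,360 drums

Q* = √(2DS/H) · √((H + b)/b)
   = √(2 × 62,010 × 270 / 19.3) · √((19.3 + 289) / 289)
   = 1,317.192 × 1.0329 ≈ 1,360.46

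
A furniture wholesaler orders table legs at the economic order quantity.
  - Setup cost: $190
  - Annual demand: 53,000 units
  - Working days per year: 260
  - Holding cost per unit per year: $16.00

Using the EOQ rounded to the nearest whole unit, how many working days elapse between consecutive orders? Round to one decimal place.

5.5 days

2DS/H = 2·53,000·190/16 = 1,258,750.00
EOQ = √1,258,750.00 ≈ 1,121.94 → Q = 1,122 units
Days between orders = 260 / (D/Q) = 260 / 47.237 ≈ 5.504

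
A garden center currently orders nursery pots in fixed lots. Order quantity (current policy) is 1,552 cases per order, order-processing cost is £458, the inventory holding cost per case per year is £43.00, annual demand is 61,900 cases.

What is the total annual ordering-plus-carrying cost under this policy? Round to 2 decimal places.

£51,634.88

Ordering: D/Q × S = 61,900/1,552 × £458 = £18,266.88
Holding:  Q/2 × H = 1,552/2 × £43 = £33,368.00
Total = £18,266.88 + £33,368.00 = £51,634.88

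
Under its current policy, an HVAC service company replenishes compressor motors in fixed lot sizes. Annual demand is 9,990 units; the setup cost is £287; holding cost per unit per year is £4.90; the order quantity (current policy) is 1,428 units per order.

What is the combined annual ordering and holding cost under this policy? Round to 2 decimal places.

Annual ordering cost = (D/Q)·S = (9,990/1,428) × 287 = £2,007.79
Annual holding cost  = (Q/2)·H = (1,428/2) × 4.9 = £3,498.60
Total = £2,007.79 + £3,498.60 = £5,506.39

£5,506.39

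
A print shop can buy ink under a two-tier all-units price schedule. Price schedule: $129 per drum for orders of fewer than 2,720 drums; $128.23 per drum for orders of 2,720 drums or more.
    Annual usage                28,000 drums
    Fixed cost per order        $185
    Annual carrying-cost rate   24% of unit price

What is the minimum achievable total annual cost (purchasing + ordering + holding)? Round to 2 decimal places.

H₁ = 24%×$129 = $30.9600;  H₂ = 24%×$128.23 = $30.7752
EOQ₁ = √(2×28,000×185/30.9600) = 578.47  (< 2,720, feasible at tier 1)
EOQ₂ = √(2×28,000×185/30.7752) = 580.20  (< 2,720 → use Q = 2,720 at tier-2 price)
TC(tier 1 (EOQ₁), Q≈578.5) = $3,629,909.37
TC(tier 2, Q≈2,720.0) = $3,634,198.68
Minimum at tier 1 (EOQ₁): $3,629,909.37

$3,629,909.37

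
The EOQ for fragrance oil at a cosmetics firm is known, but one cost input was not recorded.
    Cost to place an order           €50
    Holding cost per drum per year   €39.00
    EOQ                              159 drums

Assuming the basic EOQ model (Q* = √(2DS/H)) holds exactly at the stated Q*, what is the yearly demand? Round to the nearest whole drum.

9,860 drums per year

From Q* = √(2DS/H) ⇒ Q*² = 2DS/H.
D = Q²H / (2S) = 159² × 39 / (2 × 50) = 9,859.59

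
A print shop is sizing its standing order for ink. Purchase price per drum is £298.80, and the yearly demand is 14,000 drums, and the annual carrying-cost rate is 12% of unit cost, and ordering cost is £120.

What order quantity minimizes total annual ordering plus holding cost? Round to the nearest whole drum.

306 drums

Carrying cost H = £298.8 × 12% = £35.8560/drum/yr
Optimal lot size Q* = (2 × 14,000 × £120 / £35.856)^½ ≈ 306.12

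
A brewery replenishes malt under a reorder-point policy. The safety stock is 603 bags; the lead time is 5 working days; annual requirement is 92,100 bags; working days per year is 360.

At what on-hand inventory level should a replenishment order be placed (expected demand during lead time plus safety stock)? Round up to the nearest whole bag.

Daily demand d = 92,100 / 360 = 255.833 bags/day
Demand during lead time = 255.833 × 5 = 1,279.17
Reorder point = 1,279.17 + 603 = 1,882.17 → round up

1,883 bags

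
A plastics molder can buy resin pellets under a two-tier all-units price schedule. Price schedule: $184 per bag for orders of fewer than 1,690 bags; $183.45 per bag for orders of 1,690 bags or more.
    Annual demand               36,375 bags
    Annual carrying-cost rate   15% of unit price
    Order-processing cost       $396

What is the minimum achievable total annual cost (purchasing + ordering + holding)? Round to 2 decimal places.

$6,704,769.41

H₁ = 15%×$184 = $27.6000;  H₂ = 15%×$183.45 = $27.5175
EOQ₁ = √(2×36,375×396/27.6000) = 1,021.67  (< 1,690, feasible at tier 1)
EOQ₂ = √(2×36,375×396/27.5175) = 1,023.20  (< 1,690 → use Q = 1,690 at tier-2 price)
TC(tier 1 (EOQ₁), Q≈1,021.7) = $6,721,198.02
TC(tier 2, Q≈1,690.0) = $6,704,769.41
Minimum at tier 2: $6,704,769.41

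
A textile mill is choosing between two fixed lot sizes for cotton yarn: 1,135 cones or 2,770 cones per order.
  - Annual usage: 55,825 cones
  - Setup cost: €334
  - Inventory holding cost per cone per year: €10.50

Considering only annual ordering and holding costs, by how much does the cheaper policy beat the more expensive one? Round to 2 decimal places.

TC(Q) = (D/Q)S + (Q/2)H
TC(1,135) = (55,825/1,135)×334 + (1,135/2)×10.5 = €22,386.55
TC(2,770) = (55,825/2,770)×334 + (2,770/2)×10.5 = €21,273.75
Lots of 2,770 are cheaper by €1,112.80.

€1,112.80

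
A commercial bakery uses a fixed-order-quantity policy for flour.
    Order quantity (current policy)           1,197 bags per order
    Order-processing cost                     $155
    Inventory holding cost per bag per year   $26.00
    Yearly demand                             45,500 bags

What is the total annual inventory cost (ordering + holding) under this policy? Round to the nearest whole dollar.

$21,453

Orders/yr = 45,500/1,197 = 38.012; ordering cost = 38.012 × $155 = $5,891.81
Average inventory = 1,197/2 = 598.5; holding cost = 598.5 × $26 = $15,561.00
Total = $5,891.81 + $15,561.00 = $21,452.81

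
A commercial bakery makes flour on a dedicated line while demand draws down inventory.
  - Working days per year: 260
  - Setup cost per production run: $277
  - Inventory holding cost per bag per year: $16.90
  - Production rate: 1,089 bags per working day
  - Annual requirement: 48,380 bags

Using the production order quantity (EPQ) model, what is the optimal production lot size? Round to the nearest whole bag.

Daily demand d = 48,380/260 = 186.077; p = 1089; 1 − d/p = 0.82913
EPQ = √(2DS / (H(1 − d/p)))
    = √(2 × 48,380 × 277 / (16.9 × 0.82913)) ≈ 1,383.03

1,383 bags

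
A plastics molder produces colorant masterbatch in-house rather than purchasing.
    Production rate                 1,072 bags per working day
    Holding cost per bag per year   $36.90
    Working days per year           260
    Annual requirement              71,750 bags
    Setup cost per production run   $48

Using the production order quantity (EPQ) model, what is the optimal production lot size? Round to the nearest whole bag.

501 bags

d = 71,750/260 = 275.9615 bags/day;  effective holding cost H(1 − d/p) = 36.9·(1 − 275.9615/1072) = 27.40095
Q* = √(2DS / H_eff) = √(2·71,750·48 / 27.40095) ≈ 501.38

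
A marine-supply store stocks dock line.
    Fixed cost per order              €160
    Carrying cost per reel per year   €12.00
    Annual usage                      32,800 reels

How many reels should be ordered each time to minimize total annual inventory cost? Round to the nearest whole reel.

935 reels

2DS/H = 2·32,800·160/12 = 874,666.67
EOQ = √874,666.67 ≈ 935.24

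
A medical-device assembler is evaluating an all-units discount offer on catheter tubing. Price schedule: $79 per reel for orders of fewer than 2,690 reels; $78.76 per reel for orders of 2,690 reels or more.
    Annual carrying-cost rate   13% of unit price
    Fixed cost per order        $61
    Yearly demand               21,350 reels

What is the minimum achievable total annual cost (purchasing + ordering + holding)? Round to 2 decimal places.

$1,691,822.07

H₁ = 13%×$79 = $10.2700;  H₂ = 13%×$78.76 = $10.2388
EOQ₁ = √(2×21,350×61/10.2700) = 503.61  (< 2,690, feasible at tier 1)
EOQ₂ = √(2×21,350×61/10.2388) = 504.38  (< 2,690 → use Q = 2,690 at tier-2 price)
TC(tier 1 (EOQ₁), Q≈503.6) = $1,691,822.07
TC(tier 2, Q≈2,690.0) = $1,695,781.33
Minimum at tier 1 (EOQ₁): $1,691,822.07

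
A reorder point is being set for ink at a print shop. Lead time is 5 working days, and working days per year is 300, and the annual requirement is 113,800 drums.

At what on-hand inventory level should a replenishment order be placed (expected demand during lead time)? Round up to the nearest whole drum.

Daily demand d = 113,800 / 300 = 379.333 drums/day
Demand during lead time = 379.333 × 5 = 1,896.67
Reorder point = 1,896.67 → round up

1,897 drums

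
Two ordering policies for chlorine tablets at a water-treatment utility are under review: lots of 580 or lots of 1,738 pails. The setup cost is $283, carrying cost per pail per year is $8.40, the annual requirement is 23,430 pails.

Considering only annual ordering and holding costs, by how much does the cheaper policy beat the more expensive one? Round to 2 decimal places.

For each Q, cost = (D/Q)·S + (Q/2)·H.
TC(580) = (23,430/580)×283 + (580/2)×8.4 = $13,868.22
TC(1,738) = (23,430/1,738)×283 + (1,738/2)×8.4 = $11,114.73
Cheaper: Q = 1,738.  Difference = $2,753.50

$2,753.50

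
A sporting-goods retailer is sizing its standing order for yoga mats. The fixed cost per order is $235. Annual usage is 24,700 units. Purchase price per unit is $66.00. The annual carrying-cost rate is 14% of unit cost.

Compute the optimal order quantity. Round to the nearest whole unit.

1,121 units

H = i·C = 0.14 × $66 = $9.2400 per unit-year
Q* = √(2·D·S / H) = √(2·24,700·235 / 9.24) = √1,256,385.3 ≈ 1,120.89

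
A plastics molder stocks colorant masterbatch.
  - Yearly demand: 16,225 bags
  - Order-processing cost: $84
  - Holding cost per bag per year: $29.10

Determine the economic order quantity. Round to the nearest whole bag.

306 bags

EOQ = √(2DS/H) = √(2 × 16,225 × 84 / 29.1)
    = √(93,670.10) ≈ 306.06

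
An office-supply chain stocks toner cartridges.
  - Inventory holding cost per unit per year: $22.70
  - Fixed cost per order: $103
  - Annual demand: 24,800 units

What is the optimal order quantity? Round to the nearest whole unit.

Q* = √(2·D·S / H) = √(2·24,800·103 / 22.7) = √225,057.3 ≈ 474.40

474 units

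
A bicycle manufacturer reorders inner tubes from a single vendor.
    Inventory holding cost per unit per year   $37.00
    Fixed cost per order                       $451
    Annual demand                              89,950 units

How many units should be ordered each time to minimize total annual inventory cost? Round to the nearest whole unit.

1,481 units

2DS/H = 2·89,950·451/37 = 2,192,835.14
EOQ = √2,192,835.14 ≈ 1,480.82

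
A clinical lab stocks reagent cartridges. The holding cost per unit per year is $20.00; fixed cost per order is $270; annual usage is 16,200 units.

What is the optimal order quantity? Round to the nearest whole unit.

661 units

Optimal lot size Q* = (2 × 16,200 × $270 / $20)^½ ≈ 661.36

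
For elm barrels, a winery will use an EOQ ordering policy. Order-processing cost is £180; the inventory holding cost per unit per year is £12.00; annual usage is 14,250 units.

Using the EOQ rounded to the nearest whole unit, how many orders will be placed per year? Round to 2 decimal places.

21.79 orders per year

2DS/H = 2·14,250·180/12 = 427,500.00
EOQ = √427,500.00 ≈ 653.83 → Q = 654
Orders per year = D/Q = 14,250 / 654 = 21.789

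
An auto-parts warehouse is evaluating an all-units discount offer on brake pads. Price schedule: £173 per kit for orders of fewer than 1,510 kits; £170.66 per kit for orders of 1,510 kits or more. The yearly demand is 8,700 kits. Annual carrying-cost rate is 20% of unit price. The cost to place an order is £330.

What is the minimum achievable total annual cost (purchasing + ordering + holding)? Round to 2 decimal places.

£1,512,412.98

H₁ = 20%×£173 = £34.6000;  H₂ = 20%×£170.66 = £34.1320
EOQ₁ = √(2×8,700×330/34.6000) = 407.37  (< 1,510, feasible at tier 1)
EOQ₂ = √(2×8,700×330/34.1320) = 410.16  (< 1,510 → use Q = 1,510 at tier-2 price)
TC(tier 1 (EOQ₁), Q≈407.4) = £1,519,195.15
TC(tier 2, Q≈1,510.0) = £1,512,412.98
Minimum at tier 2: £1,512,412.98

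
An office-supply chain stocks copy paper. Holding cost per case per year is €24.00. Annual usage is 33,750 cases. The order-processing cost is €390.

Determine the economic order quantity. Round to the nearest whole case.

EOQ = √(2DS/H) = √(2 × 33,750 × 390 / 24)
    = √(1,096,875.00) ≈ 1,047.32

1,047 cases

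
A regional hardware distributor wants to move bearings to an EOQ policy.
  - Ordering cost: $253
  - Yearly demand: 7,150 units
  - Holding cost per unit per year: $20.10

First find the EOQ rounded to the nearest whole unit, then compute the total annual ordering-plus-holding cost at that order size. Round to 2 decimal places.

$8,527.59

Q* = √(2·D·S / H) = √(2·7,150·253 / 20.1) = √179,995.0 ≈ 424.26 → Q = 424 units
Orders/yr = 7,150/424 = 16.863; ordering cost = 16.863 × $253 = $4,266.39
Average inventory = 424/2 = 212; holding cost = 212 × $20.1 = $4,261.20
Total = $4,266.39 + $4,261.20 = $8,527.59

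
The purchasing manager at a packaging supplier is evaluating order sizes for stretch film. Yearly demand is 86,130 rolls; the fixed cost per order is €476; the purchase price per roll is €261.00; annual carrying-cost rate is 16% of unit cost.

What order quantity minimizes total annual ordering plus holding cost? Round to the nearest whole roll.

1,401 rolls

Holding cost per roll per year: H = 16% × €261 = €41.7600
Q* = √(2·D·S / H) = √(2·86,130·476 / 41.76) = √1,963,500.0 ≈ 1,401.25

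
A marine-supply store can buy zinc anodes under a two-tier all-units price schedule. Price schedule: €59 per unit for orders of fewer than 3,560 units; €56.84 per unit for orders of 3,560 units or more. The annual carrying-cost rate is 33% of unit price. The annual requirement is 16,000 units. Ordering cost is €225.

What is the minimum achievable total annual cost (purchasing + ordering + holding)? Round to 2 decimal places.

€943,839.05

H₁ = 33%×€59 = €19.4700;  H₂ = 33%×€56.84 = €18.7572
EOQ₁ = √(2×16,000×225/19.4700) = 608.11  (< 3,560, feasible at tier 1)
EOQ₂ = √(2×16,000×225/18.7572) = 619.56  (< 3,560 → use Q = 3,560 at tier-2 price)
TC(tier 1 (EOQ₁), Q≈608.1) = €955,839.93
TC(tier 2, Q≈3,560.0) = €943,839.05
Minimum at tier 2: €943,839.05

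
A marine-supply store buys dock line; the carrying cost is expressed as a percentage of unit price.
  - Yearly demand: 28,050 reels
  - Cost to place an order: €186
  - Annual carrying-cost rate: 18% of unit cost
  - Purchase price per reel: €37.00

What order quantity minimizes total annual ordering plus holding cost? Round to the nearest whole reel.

Holding cost per reel per year: H = 18% × €37 = €6.6600
EOQ = √(2DS/H) = √(2 × 28,050 × 186 / 6.66)
    = √(1,566,756.76) ≈ 1,251.70

1,252 reels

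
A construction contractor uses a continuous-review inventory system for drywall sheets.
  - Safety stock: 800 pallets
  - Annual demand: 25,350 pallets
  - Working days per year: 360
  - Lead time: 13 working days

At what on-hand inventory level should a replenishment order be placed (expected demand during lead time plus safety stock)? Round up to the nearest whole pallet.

1,716 pallets

Daily demand d = 25,350 / 360 = 70.417 pallets/day
Demand during lead time = 70.417 × 13 = 915.42
Reorder point = 915.42 + 800 = 1,715.42 → round up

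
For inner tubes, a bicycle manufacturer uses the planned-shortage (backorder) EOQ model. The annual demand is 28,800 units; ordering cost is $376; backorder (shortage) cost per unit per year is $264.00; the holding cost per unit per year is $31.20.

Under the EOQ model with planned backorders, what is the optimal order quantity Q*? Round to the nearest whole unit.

Q* = √(2DS/H) · √((H + b)/b)
   = √(2 × 28,800 × 376 / 31.2) · √((31.2 + 264) / 264)
   = 833.159 × 1.0574 ≈ 881.02

881 units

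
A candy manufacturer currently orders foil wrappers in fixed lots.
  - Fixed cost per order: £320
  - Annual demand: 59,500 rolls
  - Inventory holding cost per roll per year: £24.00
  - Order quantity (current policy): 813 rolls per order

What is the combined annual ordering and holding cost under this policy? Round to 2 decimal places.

Orders/yr = 59,500/813 = 73.186; ordering cost = 73.186 × £320 = £23,419.43
Average inventory = 813/2 = 406.5; holding cost = 406.5 × £24 = £9,756.00
Total = £23,419.43 + £9,756.00 = £33,175.43

£33,175.43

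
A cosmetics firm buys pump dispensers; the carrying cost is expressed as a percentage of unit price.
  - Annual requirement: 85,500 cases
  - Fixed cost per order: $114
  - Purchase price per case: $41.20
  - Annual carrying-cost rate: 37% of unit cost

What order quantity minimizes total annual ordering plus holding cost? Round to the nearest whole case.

Carrying cost H = $41.2 × 37% = $15.2440/case/yr
Q* = √(2·D·S / H) = √(2·85,500·114 / 15.244) = √1,278,798.2 ≈ 1,130.84

1,131 cases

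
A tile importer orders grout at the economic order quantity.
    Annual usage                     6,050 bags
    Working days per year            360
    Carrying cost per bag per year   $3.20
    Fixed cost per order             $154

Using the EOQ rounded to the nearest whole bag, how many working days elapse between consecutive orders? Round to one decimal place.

45.4 days

Q* = √(2·D·S / H) = √(2·6,050·154 / 3.2) = √582,312.5 ≈ 763.09 → Q = 763 bags
Days between orders = 360 / (D/Q) = 360 / 7.929 ≈ 45.402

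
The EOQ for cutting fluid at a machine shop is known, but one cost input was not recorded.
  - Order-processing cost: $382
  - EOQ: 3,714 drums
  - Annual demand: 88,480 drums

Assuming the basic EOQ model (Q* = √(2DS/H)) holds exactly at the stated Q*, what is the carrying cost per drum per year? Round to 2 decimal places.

$4.90

Since Q* = (2DS/H)^½, squaring gives Q*²·H = 2DS.
H = 2DS / Q² = 2 × 88,480 × 382 / 3,714² = 4.9007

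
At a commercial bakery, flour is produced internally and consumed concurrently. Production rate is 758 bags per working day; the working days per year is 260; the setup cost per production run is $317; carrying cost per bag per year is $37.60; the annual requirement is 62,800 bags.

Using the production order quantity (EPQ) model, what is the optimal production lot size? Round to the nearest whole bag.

1,247 bags

d = 62,800/260 = 241.5385 bags/day;  effective holding cost H(1 − d/p) = 37.6·(1 − 241.5385/758) = 25.61867
Q* = √(2DS / H_eff) = √(2·62,800·317 / 25.61867) ≈ 1,246.65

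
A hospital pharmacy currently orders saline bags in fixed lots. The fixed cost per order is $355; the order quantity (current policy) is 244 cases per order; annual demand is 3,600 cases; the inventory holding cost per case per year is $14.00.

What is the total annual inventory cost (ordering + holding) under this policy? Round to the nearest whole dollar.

$6,946

Orders/yr = 3,600/244 = 14.754; ordering cost = 14.754 × $355 = $5,237.70
Average inventory = 244/2 = 122; holding cost = 122 × $14 = $1,708.00
Total = $5,237.70 + $1,708.00 = $6,945.70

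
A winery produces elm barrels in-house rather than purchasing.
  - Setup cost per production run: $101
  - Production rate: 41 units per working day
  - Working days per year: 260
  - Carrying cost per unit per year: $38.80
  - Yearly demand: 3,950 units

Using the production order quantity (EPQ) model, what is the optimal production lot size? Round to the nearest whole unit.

181 units

d = 3,950/260 = 15.1923 units/day;  effective holding cost H(1 − d/p) = 38.8·(1 − 15.1923/41) = 24.42289
Q* = √(2DS / H_eff) = √(2·3,950·101 / 24.42289) ≈ 180.75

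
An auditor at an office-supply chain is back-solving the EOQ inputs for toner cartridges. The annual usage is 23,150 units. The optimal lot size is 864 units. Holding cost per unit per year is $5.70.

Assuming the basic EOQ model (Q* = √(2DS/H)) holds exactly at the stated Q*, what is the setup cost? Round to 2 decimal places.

$91.90

EOQ relation: Q² = 2DS/H, so rearrange for the unknown.
S = Q²H / (2D) = 864² × 5.7 / (2 × 23,150) = 91.9012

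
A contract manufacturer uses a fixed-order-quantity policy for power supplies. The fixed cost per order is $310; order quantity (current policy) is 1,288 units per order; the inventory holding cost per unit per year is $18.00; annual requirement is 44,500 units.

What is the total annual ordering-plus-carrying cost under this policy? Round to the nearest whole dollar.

$22,302

Annual ordering cost = (D/Q)·S = (44,500/1,288) × 310 = $10,710.40
Annual holding cost  = (Q/2)·H = (1,288/2) × 18 = $11,592.00
Total = $10,710.40 + $11,592.00 = $22,302.40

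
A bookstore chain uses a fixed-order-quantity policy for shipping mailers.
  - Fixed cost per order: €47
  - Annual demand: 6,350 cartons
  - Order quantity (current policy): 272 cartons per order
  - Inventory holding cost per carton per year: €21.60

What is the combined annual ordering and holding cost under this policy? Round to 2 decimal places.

Annual ordering cost = (D/Q)·S = (6,350/272) × 47 = €1,097.24
Annual holding cost  = (Q/2)·H = (272/2) × 21.6 = €2,937.60
Total = €1,097.24 + €2,937.60 = €4,034.84

€4,034.84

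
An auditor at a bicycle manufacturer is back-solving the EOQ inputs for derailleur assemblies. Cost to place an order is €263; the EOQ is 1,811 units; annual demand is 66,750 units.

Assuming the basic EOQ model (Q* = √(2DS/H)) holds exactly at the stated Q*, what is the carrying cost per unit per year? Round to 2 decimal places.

EOQ relation: Q² = 2DS/H, so rearrange for the unknown.
H = 2DS / Q² = 2 × 66,750 × 263 / 1,811² = 10.7053

€10.71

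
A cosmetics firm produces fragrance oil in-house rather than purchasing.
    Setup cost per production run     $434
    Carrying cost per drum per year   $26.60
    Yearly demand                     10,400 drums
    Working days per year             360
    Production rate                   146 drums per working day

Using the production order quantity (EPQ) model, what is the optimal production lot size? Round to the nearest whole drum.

650 drums

Daily demand d = 10,400/360 = 28.889; p = 146; 1 − d/p = 0.80213
EPQ = √(2DS / (H(1 − d/p)))
    = √(2 × 10,400 × 434 / (26.6 × 0.80213)) ≈ 650.45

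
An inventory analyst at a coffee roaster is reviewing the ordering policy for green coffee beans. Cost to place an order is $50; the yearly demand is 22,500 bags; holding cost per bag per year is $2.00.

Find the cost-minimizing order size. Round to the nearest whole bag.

1,061 bags

EOQ = √(2DS/H) = √(2 × 22,500 × 50 / 2)
    = √(1,125,000.00) ≈ 1,060.66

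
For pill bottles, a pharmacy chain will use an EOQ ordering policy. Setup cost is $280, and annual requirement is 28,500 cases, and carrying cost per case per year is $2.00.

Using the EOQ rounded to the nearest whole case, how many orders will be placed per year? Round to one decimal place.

10.1 orders per year

Optimal lot size Q* = (2 × 28,500 × $280 / $2)^½ ≈ 2,824.89 → Q = 2,825
Orders per year = D/Q = 28,500 / 2,825 = 10.088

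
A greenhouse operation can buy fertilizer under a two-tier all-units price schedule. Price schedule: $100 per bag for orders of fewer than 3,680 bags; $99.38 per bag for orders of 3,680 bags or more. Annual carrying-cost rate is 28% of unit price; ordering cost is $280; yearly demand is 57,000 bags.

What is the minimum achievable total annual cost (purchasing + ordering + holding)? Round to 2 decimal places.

$5,720,197.53

H₁ = 28%×$100 = $28.0000;  H₂ = 28%×$99.38 = $27.8264
EOQ₁ = √(2×57,000×280/28.0000) = 1,067.71  (< 3,680, feasible at tier 1)
EOQ₂ = √(2×57,000×280/27.8264) = 1,071.03  (< 3,680 → use Q = 3,680 at tier-2 price)
TC(tier 1 (EOQ₁), Q≈1,067.7) = $5,729,895.82
TC(tier 2, Q≈3,680.0) = $5,720,197.53
Minimum at tier 2: $5,720,197.53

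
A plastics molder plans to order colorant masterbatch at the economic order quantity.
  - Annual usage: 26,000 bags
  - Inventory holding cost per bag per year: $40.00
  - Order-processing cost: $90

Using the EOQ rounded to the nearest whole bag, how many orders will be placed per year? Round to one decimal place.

76.0 orders per year

Q* = √(2·D·S / H) = √(2·26,000·90 / 40) = √117,000.0 ≈ 342.05 → Q = 342
N = D/Q = 26,000/342 ≈ 76.023 orders/yr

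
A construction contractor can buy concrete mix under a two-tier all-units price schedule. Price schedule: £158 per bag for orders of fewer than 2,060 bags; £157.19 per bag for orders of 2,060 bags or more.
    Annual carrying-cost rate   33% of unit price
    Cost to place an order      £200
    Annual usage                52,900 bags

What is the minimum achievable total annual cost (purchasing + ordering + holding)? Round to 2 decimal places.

£8,373,915.80

H₁ = 33%×£158 = £52.1400;  H₂ = 33%×£157.19 = £51.8727
EOQ₁ = √(2×52,900×200/52.1400) = 637.05  (< 2,060, feasible at tier 1)
EOQ₂ = √(2×52,900×200/51.8727) = 638.69  (< 2,060 → use Q = 2,060 at tier-2 price)
TC(tier 1 (EOQ₁), Q≈637.0) = £8,391,415.70
TC(tier 2, Q≈2,060.0) = £8,373,915.80
Minimum at tier 2: £8,373,915.80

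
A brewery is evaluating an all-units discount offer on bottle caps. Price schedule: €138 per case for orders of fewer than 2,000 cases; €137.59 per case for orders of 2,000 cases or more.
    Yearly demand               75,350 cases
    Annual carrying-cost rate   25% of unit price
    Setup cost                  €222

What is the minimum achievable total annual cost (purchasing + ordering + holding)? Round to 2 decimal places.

H₁ = 25%×€138 = €34.5000;  H₂ = 25%×€137.59 = €34.3975
EOQ₁ = √(2×75,350×222/34.5000) = 984.74  (< 2,000, feasible at tier 1)
EOQ₂ = √(2×75,350×222/34.3975) = 986.21  (< 2,000 → use Q = 2,000 at tier-2 price)
TC(tier 1 (EOQ₁), Q≈984.7) = €10,432,273.69
TC(tier 2, Q≈2,000.0) = €10,410,167.85
Minimum at tier 2: €10,410,167.85

€10,410,167.85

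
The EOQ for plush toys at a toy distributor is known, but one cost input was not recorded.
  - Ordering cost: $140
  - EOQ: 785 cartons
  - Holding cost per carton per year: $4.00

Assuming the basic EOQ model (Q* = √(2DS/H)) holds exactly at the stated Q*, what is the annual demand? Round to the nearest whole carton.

8,803 cartons per year

Since Q* = (2DS/H)^½, squaring gives Q*²·H = 2DS.
D = Q²H / (2S) = 785² × 4 / (2 × 140) = 8,803.21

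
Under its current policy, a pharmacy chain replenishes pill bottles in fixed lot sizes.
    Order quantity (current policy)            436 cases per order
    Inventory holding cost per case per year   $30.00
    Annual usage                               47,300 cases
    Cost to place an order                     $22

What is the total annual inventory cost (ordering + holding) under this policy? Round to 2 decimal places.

Annual ordering cost = (D/Q)·S = (47,300/436) × 22 = $2,386.70
Annual holding cost  = (Q/2)·H = (436/2) × 30 = $6,540.00
Total = $2,386.70 + $6,540.00 = $8,926.70

$8,926.70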